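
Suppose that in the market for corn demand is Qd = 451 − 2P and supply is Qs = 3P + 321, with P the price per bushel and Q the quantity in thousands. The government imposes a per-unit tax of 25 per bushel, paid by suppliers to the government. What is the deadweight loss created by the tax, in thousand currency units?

Before the tax: set 451 − 2P = 3P + 321 → P* = 26, Q* = 399.
With the tax collected from suppliers, supply shifts: Qs = 3(P − 25) + 321.
New equilibrium: buyers pay 41, suppliers receive 16, Q = 369. (Wedge: Pb − Ps = 25.)
Quantity falls by |ΔQ| = |399 − 369| = 30.
DWL = ½ · t · |ΔQ| = ½ · 25 · 30 = 375.

Deadweight loss = 375 thousand.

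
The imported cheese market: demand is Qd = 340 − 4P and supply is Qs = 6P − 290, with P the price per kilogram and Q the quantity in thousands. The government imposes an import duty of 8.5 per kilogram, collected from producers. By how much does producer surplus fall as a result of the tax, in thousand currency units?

Without the tax, 340 − 4P = 6P − 290 gives 10P = 630, so P* = 63 and Q* = 88.
With the tax collected from producers, supply shifts: Qs = 6(P − 8.5) − 290.
Solving gives Q = 67.6 with consumers paying 68.1 and producers receiving 59.6 (the 8.5 wedge).
ΔPS is the trapezoid between Q = 67.6 and Q = 88 of height 3.4: ½ · (88 + 67.6) · 3.4 = 264.52.

Producer surplus falls by 264.52 thousand.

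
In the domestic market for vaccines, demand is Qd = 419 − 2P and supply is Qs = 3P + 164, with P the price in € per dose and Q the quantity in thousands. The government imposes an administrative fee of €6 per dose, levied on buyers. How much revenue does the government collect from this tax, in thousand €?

Before the tax: set 419 − 2P = 3P + 164 → P* = €51, Q* = 317.
With the tax collected from buyers, demand (in seller-price terms) shifts: Qd = 419 − 2(P + 6).
New equilibrium: buyers pay €54.6, sellers receive €48.6, Q = 309.8. (Wedge: Pb − Ps = 6.)
Revenue = t · Q = 6 · 309.8 = €1858.8.

Tax revenue = €1858.8 thousand.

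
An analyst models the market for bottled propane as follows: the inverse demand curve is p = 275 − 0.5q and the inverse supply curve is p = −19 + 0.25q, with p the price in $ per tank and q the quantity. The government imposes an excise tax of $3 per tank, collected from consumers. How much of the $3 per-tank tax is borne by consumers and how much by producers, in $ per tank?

Inverting to q(p) form: qd = 550 − 2p; qs = 4p + 76.
Without the tax, 550 − 2p = 4p + 76 gives 6p = 474, so p* = $79 and q* = 392.
With the tax collected from consumers, demand (in seller-price terms) shifts: qd = 550 − 2(p + 3).
Solving gives q = 388 with consumers paying $81 and producers receiving $78 (the $3 wedge).
Burden on consumers: $2; on producers: $1. (They sum to $3.)
The less price-elastic side of the market bears the larger share of a per-unit tax.

Consumers bear $2 per tank; producers bear $1 per tank.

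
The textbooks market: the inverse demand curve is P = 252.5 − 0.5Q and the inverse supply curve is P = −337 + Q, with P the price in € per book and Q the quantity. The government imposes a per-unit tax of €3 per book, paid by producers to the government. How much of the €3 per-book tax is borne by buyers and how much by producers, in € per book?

Rewrite in direct form: Qd = 505 − 2P and Qs = P + 337.
Before the tax: set 505 − 2P = P + 337 → P* = €56, Q* = 393.
With the tax collected from producers, supply shifts: Qs = (P − 3) + 337.
Solving gives Q = 391 with buyers paying €57 and producers receiving €54 (the €3 wedge).
Burden on buyers: €1; on producers: €2. (They sum to €3.)
The less price-elastic side of the market bears the larger share of a per-unit tax.

Buyers bear €1 per book; producers bear €2 per book.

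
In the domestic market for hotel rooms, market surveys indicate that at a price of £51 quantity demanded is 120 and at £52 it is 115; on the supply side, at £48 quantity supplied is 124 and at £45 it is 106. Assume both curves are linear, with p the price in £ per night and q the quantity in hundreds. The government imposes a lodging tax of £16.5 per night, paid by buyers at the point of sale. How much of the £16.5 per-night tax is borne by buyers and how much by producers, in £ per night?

Buyers bear £9 per night; producers bear £7.5 per night.

Demand slope: (115 − 120)/(52 − 51) = -5, so qd = 375 − 5p.
Supply slope: (106 − 124)/(45 − 48) = 6, so qs = 6p − 164.
Without the tax, 375 − 5p = 6p − 164 gives 11p = 539, so p* = £49 and q* = 130.
With the tax collected from buyers, demand (in seller-price terms) shifts: qd = 375 − 5(p + 16.5).
Solving gives q = 85 with buyers paying £58 and producers receiving £41.5 (the £16.5 wedge).
Burden on buyers: £9; on producers: £7.5. (They sum to £16.5.)
The less price-elastic side of the market bears the larger share of a per-unit tax.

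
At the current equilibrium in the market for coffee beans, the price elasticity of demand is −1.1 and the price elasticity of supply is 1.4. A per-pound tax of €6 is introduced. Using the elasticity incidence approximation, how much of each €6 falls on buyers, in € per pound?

Buyers bear ≈ €3.36 per pound.

Incidence ratio: buyers' share ≈ εs / (εs + |εd|) = 1.4 / (1.4 + 1.1) = 0.56.
So buyers bear ≈ 0.56 × €6 = €3.36; suppliers bear €2.64.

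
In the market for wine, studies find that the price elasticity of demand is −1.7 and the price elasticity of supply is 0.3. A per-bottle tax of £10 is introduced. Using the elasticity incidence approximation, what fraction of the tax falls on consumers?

Consumers' share ≈ 0.15.

Incidence ratio: consumers' share ≈ εs / (εs + |εd|) = 0.3 / (0.3 + 1.7) = 0.15.
Supply is the less elastic side, so consumers bear the smaller share.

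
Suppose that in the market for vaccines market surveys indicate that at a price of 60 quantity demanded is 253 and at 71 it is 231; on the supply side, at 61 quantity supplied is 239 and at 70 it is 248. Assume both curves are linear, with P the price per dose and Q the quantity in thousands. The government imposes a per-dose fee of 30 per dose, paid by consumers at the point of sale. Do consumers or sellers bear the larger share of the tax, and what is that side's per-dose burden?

Demand slope: (231 − 253)/(71 − 60) = -2, so Qd = 373 − 2P.
Supply slope: (248 − 239)/(70 − 61) = 1, so Qs = P + 178.
Before the tax: set 373 − 2P = P + 178 → P* = 65, Q* = 243.
With the tax collected from consumers, demand (in seller-price terms) shifts: Qd = 373 − 2(P + 30).
Solving gives Q = 223 with consumers paying 75 and sellers receiving 45 (the 30 wedge).
Per-dose burden: consumers 10, sellers 20.
Sellers take the larger share because supply is less price-elastic here (demand slope 2 vs supply slope 1).

Sellers bear the larger share: 20 per dose.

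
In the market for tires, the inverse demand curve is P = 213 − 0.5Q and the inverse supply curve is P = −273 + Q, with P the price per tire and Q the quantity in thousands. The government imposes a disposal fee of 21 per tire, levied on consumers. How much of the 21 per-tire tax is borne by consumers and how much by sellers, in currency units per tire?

Rewrite in direct form: Qd = 426 − 2P and Qs = P + 273.
Before the tax: set 426 − 2P = P + 273 → P* = 51, Q* = 324.
With the tax collected from consumers, demand (in seller-price terms) shifts: Qd = 426 − 2(P + 21).
Solving gives Q = 310 with consumers paying 58 and sellers receiving 37 (the 21 wedge).
Burden on consumers: 7; on sellers: 14. (They sum to 21.)
The less price-elastic side of the market bears the larger share of a per-unit tax.

Consumers bear 7 per tire; sellers bear 14 per tire.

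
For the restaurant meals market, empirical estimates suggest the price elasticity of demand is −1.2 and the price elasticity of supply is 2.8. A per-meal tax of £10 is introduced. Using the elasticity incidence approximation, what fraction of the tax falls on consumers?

Consumers' share ≈ 0.7.

Incidence ratio: consumers' share ≈ εs / (εs + |εd|) = 2.8 / (2.8 + 1.2) = 0.7.
Supply is the more elastic side, so consumers bear the larger share.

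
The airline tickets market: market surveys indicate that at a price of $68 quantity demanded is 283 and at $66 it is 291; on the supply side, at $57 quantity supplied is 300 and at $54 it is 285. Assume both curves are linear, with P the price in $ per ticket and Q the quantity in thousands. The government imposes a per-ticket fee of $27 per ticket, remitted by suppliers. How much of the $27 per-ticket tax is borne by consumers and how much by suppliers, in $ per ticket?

Consumers bear $15 per ticket; suppliers bear $12 per ticket.

Demand slope: (291 − 283)/(66 − 68) = -4, so Qd = 555 − 4P.
Supply slope: (285 − 300)/(54 − 57) = 5, so Qs = 5P + 15.
Without the tax, 555 − 4P = 5P + 15 gives 9P = 540, so P* = $60 and Q* = 315.
With the tax collected from suppliers, supply shifts: Qs = 5(P − 27) + 15.
Solving gives Q = 255 with consumers paying $75 and suppliers receiving $48 (the $27 wedge).
Burden on consumers: $15; on suppliers: $12. (They sum to $27.)
The less price-elastic side of the market bears the larger share of a per-unit tax.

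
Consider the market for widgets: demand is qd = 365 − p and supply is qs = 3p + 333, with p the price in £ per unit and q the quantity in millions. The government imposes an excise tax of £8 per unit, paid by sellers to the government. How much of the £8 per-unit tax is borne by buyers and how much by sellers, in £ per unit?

Buyers bear £6 per unit; sellers bear £2 per unit.

Before the tax: set 365 − p = 3p + 333 → p* = £8, q* = 357.
With the tax collected from sellers, supply shifts: qs = 3(p − 8) + 333.
Solving gives q = 351 with buyers paying £14 and sellers receiving £6 (the £8 wedge).
Burden on buyers: £6; on sellers: £2. (They sum to £8.)
The less price-elastic side of the market bears the larger share of a per-unit tax.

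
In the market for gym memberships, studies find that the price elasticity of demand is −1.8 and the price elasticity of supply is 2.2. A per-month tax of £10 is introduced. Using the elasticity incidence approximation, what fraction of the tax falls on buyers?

Incidence ratio: buyers' share ≈ εs / (εs + |εd|) = 2.2 / (2.2 + 1.8) = 0.55.
Supply is the more elastic side, so buyers bear the larger share.

Buyers' share ≈ 0.55.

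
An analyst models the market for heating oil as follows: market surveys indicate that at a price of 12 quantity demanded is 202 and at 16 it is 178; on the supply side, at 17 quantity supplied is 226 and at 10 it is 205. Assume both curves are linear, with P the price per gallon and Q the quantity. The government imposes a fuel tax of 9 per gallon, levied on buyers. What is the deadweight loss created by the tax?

Demand slope: (178 − 202)/(16 − 12) = -6, so Qd = 274 − 6P.
Supply slope: (205 − 226)/(10 − 17) = 3, so Qs = 3P + 175.
Before the tax: set 274 − 6P = 3P + 175 → P* = 11, Q* = 208.
With the tax collected from buyers, demand (in seller-price terms) shifts: Qd = 274 − 6(P + 9).
Solving gives Q = 190 with buyers paying 14 and suppliers receiving 5 (the 9 wedge).
Quantity falls by |ΔQ| = |208 − 190| = 18.
DWL = ½ · t · |ΔQ| = ½ · 9 · 18 = 81.

Deadweight loss = 81.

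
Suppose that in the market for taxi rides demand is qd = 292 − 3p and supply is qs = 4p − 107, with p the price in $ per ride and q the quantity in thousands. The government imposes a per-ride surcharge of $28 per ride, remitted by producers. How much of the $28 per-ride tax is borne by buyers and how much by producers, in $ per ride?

Without the tax, 292 − 3p = 4p − 107 gives 7p = 399, so p* = $57 and q* = 121.
With the tax collected from producers, supply shifts: qs = 4(p − 28) − 107.
Solving gives q = 73 with buyers paying $73 and producers receiving $45 (the $28 wedge).
Burden on buyers: $16; on producers: $12. (They sum to $28.)
The less price-elastic side of the market bears the larger share of a per-unit tax.

Buyers bear $16 per ride; producers bear $12 per ride.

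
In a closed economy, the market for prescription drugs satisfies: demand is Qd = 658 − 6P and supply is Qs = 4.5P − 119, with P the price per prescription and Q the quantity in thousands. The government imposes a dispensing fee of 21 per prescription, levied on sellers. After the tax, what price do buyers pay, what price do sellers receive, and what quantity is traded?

Before the tax: set 658 − 6P = 4.5P − 119 → P* = 74, Q* = 214.
With the tax collected from sellers, supply shifts: Qs = 4.5(P − 21) − 119.
New equilibrium: buyers pay 83, sellers receive 62, Q = 160. (Wedge: Pb − Ps = 21.)
The less price-elastic side of the market bears the larger share of a per-unit tax.

Buyers pay 83; sellers receive 62; quantity = 160.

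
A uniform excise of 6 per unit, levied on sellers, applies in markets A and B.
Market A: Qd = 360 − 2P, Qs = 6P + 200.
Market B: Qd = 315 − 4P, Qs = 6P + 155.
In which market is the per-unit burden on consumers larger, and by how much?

Market A: pre-tax P* = 20, Q* = 320; post-tax Q = 311; per-unit burden on consumers = 4.5.
Market B: pre-tax P* = 16, Q* = 251; post-tax Q = 236.6; per-unit burden on consumers = 3.6.
Difference: 4.5 vs 3.6 → market A is larger by 0.9.

Market A, by 0.9.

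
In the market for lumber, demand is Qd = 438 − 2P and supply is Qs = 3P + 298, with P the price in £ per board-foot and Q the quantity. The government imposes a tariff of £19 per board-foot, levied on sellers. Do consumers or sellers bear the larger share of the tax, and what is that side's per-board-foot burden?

Consumers bear the larger share: £11.4 per board-foot.

Before the tax: set 438 − 2P = 3P + 298 → P* = £28, Q* = 382.
With the tax collected from sellers, supply shifts: Qs = 3(P − 19) + 298.
New equilibrium: consumers pay £39.4, sellers receive £20.4, Q = 359.2. (Wedge: Pb − Ps = 19.)
Per-board-foot burden: consumers £11.4, sellers £7.6.
Consumers take the larger share because demand is less price-elastic here (demand slope 2 vs supply slope 3).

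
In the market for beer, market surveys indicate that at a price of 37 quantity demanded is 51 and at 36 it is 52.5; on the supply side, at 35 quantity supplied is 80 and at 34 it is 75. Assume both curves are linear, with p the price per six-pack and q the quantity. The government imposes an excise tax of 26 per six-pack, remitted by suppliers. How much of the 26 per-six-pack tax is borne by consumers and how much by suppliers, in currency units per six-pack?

Demand slope: (52.5 − 51)/(36 − 37) = -1.5, so qd = 106.5 − 1.5p.
Supply slope: (75 − 80)/(34 − 35) = 5, so qs = 5p − 95.
Without the tax, 106.5 − 1.5p = 5p − 95 gives 6.5p = 201.5, so p* = 31 and q* = 60.
With the tax collected from suppliers, supply shifts: qs = 5(p − 26) − 95.
New equilibrium: consumers pay 51, suppliers receive 25, q = 30. (Wedge: pb − ps = 26.)
Burden on consumers: 20; on suppliers: 6. (They sum to 26.)
The less price-elastic side of the market bears the larger share of a per-unit tax.

Consumers bear 20 per six-pack; suppliers bear 6 per six-pack.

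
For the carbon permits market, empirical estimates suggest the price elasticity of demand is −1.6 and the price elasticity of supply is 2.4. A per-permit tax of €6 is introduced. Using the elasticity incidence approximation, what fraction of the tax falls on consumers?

Incidence ratio: consumers' share ≈ εs / (εs + |εd|) = 2.4 / (2.4 + 1.6) = 0.6.
Supply is the more elastic side, so consumers bear the larger share.

Consumers' share ≈ 0.6.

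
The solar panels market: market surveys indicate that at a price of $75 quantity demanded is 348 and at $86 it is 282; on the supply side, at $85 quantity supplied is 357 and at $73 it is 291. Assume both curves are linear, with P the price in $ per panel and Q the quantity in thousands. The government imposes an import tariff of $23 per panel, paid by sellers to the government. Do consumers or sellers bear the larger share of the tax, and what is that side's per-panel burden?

Sellers bear the larger share: $12 per panel.

Demand slope: (282 − 348)/(86 − 75) = -6, so Qd = 798 − 6P.
Supply slope: (291 − 357)/(73 − 85) = 5.5, so Qs = 5.5P − 110.5.
Before the tax: set 798 − 6P = 5.5P − 110.5 → P* = $79, Q* = 324.
With the tax collected from sellers, supply shifts: Qs = 5.5(P − 23) − 110.5.
Solving gives Q = 258 with consumers paying $90 and sellers receiving $67 (the $23 wedge).
Per-panel burden: consumers $11, sellers $12.
Sellers take the larger share because supply is less price-elastic here (demand slope 6 vs supply slope 5.5).
The less price-elastic side of the market bears the larger share of a per-unit tax.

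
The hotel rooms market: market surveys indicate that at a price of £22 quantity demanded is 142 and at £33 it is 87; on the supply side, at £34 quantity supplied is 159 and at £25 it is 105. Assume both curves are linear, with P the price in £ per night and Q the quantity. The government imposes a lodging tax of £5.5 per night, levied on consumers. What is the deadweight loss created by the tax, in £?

Demand slope: (87 − 142)/(33 − 22) = -5, so Qd = 252 − 5P.
Supply slope: (105 − 159)/(25 − 34) = 6, so Qs = 6P − 45.
Before the tax: set 252 − 5P = 6P − 45 → P* = £27, Q* = 117.
With the tax collected from consumers, demand (in seller-price terms) shifts: Qd = 252 − 5(P + 5.5).
Solving gives Q = 102 with consumers paying £30 and suppliers receiving £24.5 (the £5.5 wedge).
Quantity falls by |ΔQ| = |117 − 102| = 15.
DWL = ½ · t · |ΔQ| = ½ · 5.5 · 15 = £41.25.

Deadweight loss = £41.25.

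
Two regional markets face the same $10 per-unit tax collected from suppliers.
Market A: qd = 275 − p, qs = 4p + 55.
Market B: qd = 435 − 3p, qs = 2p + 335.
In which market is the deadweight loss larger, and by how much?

Market B, by $20.

Market A: pre-tax p* = $44, q* = 231; post-tax q = 223; deadweight loss = $40.
Market B: pre-tax p* = $20, q* = 375; post-tax q = 363; deadweight loss = $60.
Difference: $40 vs $60 → market B is larger by $20.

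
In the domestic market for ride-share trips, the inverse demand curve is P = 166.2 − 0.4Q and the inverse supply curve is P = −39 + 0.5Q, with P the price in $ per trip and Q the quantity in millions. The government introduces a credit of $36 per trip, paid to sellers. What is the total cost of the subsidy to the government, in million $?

Inverting to Q(P) form: Qd = 415.5 − 2.5P; Qs = 2P + 78.
Without the subsidy, 415.5 − 2.5P = 2P + 78 gives 4.5P = 337.5, so P* = $75 and Q* = 228.
With a per-unit subsidy paid to sellers, each receives P + 36 per unit sold, so supply becomes Qs = 2(P + 36) + 78.
New equilibrium: buyers pay $59, sellers receive $95, Q = 268. (Wedge: Pb − Ps = −36.)
Outlay = t · Q = 36 · 268 = $9648.

Government outlay = $9648 million.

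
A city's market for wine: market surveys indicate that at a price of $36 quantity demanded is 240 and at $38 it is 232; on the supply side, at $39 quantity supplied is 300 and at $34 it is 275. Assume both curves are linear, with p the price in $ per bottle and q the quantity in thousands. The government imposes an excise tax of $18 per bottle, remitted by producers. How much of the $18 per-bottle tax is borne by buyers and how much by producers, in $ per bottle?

Buyers bear $10 per bottle; producers bear $8 per bottle.

Demand slope: (232 − 240)/(38 − 36) = -4, so qd = 384 − 4p.
Supply slope: (275 − 300)/(34 − 39) = 5, so qs = 5p + 105.
Before the tax: set 384 − 4p = 5p + 105 → p* = $31, q* = 260.
With the tax collected from producers, supply shifts: qs = 5(p − 18) + 105.
Solving gives q = 220 with buyers paying $41 and producers receiving $23 (the $18 wedge).
Burden on buyers: $10; on producers: $8. (They sum to $18.)
The less price-elastic side of the market bears the larger share of a per-unit tax.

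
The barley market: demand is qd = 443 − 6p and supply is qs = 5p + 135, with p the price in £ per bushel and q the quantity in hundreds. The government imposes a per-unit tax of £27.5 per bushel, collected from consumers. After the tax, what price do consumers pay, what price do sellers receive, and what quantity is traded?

Before the tax: set 443 − 6p = 5p + 135 → p* = £28, q* = 275.
With the tax collected from consumers, demand (in seller-price terms) shifts: qd = 443 − 6(p + 27.5).
Solving gives q = 200 with consumers paying £40.5 and sellers receiving £13 (the £27.5 wedge).
The less price-elastic side of the market bears the larger share of a per-unit tax.

Consumers pay £40.5; sellers receive £13; quantity = 200.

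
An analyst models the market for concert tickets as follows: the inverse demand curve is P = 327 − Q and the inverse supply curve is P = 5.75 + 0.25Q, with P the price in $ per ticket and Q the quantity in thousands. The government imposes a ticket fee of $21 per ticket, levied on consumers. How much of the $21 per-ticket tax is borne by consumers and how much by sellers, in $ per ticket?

Inverting to Q(P) form: Qd = 327 − P; Qs = 4P − 23.
Without the tax, 327 − P = 4P − 23 gives 5P = 350, so P* = $70 and Q* = 257.
With the tax collected from consumers, demand (in seller-price terms) shifts: Qd = 327 − (P + 21).
New equilibrium: consumers pay $86.8, sellers receive $65.8, Q = 240.2. (Wedge: Pb − Ps = 21.)
Burden on consumers: $16.8; on sellers: $4.2. (They sum to $21.)

Consumers bear $16.8 per ticket; sellers bear $4.2 per ticket.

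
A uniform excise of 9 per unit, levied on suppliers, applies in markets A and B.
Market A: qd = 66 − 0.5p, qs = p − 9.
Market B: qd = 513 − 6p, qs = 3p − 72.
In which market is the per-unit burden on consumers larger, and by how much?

Market A: pre-tax p* = 50, q* = 41; post-tax q = 38; per-unit burden on consumers = 6.
Market B: pre-tax p* = 65, q* = 123; post-tax q = 105; per-unit burden on consumers = 3.
Difference: 6 vs 3 → market A is larger by 3.

Market A, by 3.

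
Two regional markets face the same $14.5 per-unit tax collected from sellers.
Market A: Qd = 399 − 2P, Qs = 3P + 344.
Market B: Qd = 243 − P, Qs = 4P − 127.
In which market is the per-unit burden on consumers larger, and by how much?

Market A: pre-tax P* = $11, Q* = 377; post-tax Q = 359.6; per-unit burden on consumers = $8.7.
Market B: pre-tax P* = $74, Q* = 169; post-tax Q = 157.4; per-unit burden on consumers = $11.6.
Difference: $8.7 vs $11.6 → market B is larger by $2.9.

Market B, by $2.9.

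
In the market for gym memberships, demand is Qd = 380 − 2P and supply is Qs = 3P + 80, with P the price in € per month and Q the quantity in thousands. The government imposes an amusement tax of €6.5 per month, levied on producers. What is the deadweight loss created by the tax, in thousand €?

Deadweight loss = €25.35 thousand.

Before the tax: set 380 − 2P = 3P + 80 → P* = €60, Q* = 260.
With the tax collected from producers, supply shifts: Qs = 3(P − 6.5) + 80.
New equilibrium: buyers pay €63.9, producers receive €57.4, Q = 252.2. (Wedge: Pb − Ps = 6.5.)
Quantity falls by |ΔQ| = |260 − 252.2| = 7.8.
DWL = ½ · t · |ΔQ| = ½ · 6.5 · 7.8 = €25.35.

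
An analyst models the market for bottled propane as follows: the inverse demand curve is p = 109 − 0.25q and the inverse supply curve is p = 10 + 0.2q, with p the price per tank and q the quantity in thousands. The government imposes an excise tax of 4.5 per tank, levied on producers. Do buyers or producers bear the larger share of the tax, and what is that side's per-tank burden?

Buyers bear the larger share: 2.5 per tank.

Inverting to q(p) form: qd = 436 − 4p; qs = 5p − 50.
Without the tax, 436 − 4p = 5p − 50 gives 9p = 486, so p* = 54 and q* = 220.
With the tax collected from producers, supply shifts: qs = 5(p − 4.5) − 50.
New equilibrium: buyers pay 56.5, producers receive 52, q = 210. (Wedge: pb − ps = 4.5.)
Per-tank burden: buyers 2.5, producers 2.
Buyers take the larger share because demand is less price-elastic here (demand slope 4 vs supply slope 5).
The less price-elastic side of the market bears the larger share of a per-unit tax.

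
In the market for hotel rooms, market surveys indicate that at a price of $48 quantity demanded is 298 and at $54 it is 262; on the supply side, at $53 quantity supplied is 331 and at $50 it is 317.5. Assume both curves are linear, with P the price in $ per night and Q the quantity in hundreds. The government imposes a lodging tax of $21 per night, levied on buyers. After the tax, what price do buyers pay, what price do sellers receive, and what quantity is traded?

Demand slope: (262 − 298)/(54 − 48) = -6, so Qd = 586 − 6P.
Supply slope: (317.5 − 331)/(50 − 53) = 4.5, so Qs = 4.5P + 92.5.
Before the tax: set 586 − 6P = 4.5P + 92.5 → P* = $47, Q* = 304.
With the tax collected from buyers, demand (in seller-price terms) shifts: Qd = 586 − 6(P + 21).
New equilibrium: buyers pay $56, sellers receive $35, Q = 250. (Wedge: Pb − Ps = 21.)
The less price-elastic side of the market bears the larger share of a per-unit tax.

Buyers pay $56; sellers receive $35; quantity = 250.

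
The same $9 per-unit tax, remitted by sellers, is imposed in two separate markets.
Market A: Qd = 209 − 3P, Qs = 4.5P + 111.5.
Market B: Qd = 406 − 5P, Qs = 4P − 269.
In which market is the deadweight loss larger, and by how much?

Market A: pre-tax P* = $13, Q* = 170; post-tax Q = 153.8; deadweight loss = $72.9.
Market B: pre-tax P* = $75, Q* = 31; post-tax Q = 11; deadweight loss = $90.
Difference: $72.9 vs $90 → market B is larger by $17.1.

Market B, by $17.1.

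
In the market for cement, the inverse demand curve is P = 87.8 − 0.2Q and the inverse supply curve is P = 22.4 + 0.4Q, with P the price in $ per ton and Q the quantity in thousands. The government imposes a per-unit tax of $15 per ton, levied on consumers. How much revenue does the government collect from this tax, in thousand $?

Rewrite in direct form: Qd = 439 − 5P and Qs = 2.5P − 56.
Before the tax: set 439 − 5P = 2.5P − 56 → P* = $66, Q* = 109.
With the tax collected from consumers, demand (in seller-price terms) shifts: Qd = 439 − 5(P + 15).
New equilibrium: consumers pay $71, producers receive $56, Q = 84. (Wedge: Pb − Ps = 15.)
Revenue = t · Q = 15 · 84 = $1260.

Tax revenue = $1260 thousand.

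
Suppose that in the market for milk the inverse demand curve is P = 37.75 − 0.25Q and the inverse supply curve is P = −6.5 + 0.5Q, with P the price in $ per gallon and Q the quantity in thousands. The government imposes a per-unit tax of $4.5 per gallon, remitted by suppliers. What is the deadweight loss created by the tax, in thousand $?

Deadweight loss = $13.5 thousand.

Inverting to Q(P) form: Qd = 151 − 4P; Qs = 2P + 13.
Before the tax: set 151 − 4P = 2P + 13 → P* = $23, Q* = 59.
With the tax collected from suppliers, supply shifts: Qs = 2(P − 4.5) + 13.
Solving gives Q = 53 with buyers paying $24.5 and suppliers receiving $20 (the $4.5 wedge).
Quantity falls by |ΔQ| = |59 − 53| = 6.
DWL = ½ · t · |ΔQ| = ½ · 4.5 · 6 = $13.5.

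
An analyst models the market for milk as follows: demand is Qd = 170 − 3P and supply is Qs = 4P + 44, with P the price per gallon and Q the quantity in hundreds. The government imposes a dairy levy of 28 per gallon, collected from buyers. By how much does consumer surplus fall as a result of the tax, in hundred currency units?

Before the tax: set 170 − 3P = 4P + 44 → P* = 18, Q* = 116.
With the tax collected from buyers, demand (in seller-price terms) shifts: Qd = 170 − 3(P + 28).
New equilibrium: buyers pay 34, producers receive 6, Q = 68. (Wedge: Pb − Ps = 28.)
ΔCS is the trapezoid between Q = 68 and Q = 116 of height 16: ½ · (116 + 68) · 16 = 1472.

Consumer surplus falls by 1472 hundred.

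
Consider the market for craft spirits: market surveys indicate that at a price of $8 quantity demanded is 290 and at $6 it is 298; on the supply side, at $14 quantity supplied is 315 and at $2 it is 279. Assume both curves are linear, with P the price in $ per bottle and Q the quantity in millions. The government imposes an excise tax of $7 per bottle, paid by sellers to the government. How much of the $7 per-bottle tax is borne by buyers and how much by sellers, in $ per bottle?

Buyers bear $3 per bottle; sellers bear $4 per bottle.

Demand slope: (298 − 290)/(6 − 8) = -4, so Qd = 322 − 4P.
Supply slope: (279 − 315)/(2 − 14) = 3, so Qs = 3P + 273.
Before the tax: set 322 − 4P = 3P + 273 → P* = $7, Q* = 294.
With the tax collected from sellers, supply shifts: Qs = 3(P − 7) + 273.
New equilibrium: buyers pay $10, sellers receive $3, Q = 282. (Wedge: Pb − Ps = 7.)
Burden on buyers: $3; on sellers: $4. (They sum to $7.)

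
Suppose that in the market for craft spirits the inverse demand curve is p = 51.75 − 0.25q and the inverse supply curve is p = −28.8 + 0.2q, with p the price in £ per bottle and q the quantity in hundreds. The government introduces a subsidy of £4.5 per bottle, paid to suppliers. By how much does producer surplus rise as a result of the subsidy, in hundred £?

Producer surplus rises by £368 hundred.

Rewrite in direct form: qd = 207 − 4p and qs = 5p + 144.
Before the subsidy: set 207 − 4p = 5p + 144 → p* = £7, q* = 179.
With a per-unit subsidy paid to suppliers, each receives p + 4.5 per unit sold, so supply becomes qs = 5(p + 4.5) + 144.
New equilibrium: consumers pay £4.5, suppliers receive £9, q = 189. (Wedge: pb − ps = −4.5.)
ΔPS is the trapezoid between Q = 189 and Q = 179 of height £2: ½ · (179 + 189) · 2 = £368.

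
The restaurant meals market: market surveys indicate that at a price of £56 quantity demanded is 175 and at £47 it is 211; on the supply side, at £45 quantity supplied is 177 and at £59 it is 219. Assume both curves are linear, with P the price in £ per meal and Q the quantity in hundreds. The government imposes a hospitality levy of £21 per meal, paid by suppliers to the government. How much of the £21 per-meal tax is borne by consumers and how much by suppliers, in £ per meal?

Demand slope: (211 − 175)/(47 − 56) = -4, so Qd = 399 − 4P.
Supply slope: (219 − 177)/(59 − 45) = 3, so Qs = 3P + 42.
Before the tax: set 399 − 4P = 3P + 42 → P* = £51, Q* = 195.
With the tax collected from suppliers, supply shifts: Qs = 3(P − 21) + 42.
New equilibrium: consumers pay £60, suppliers receive £39, Q = 159. (Wedge: Pb − Ps = 21.)
Burden on consumers: £9; on suppliers: £12. (They sum to £21.)
The less price-elastic side of the market bears the larger share of a per-unit tax.

Consumers bear £9 per meal; suppliers bear £12 per meal.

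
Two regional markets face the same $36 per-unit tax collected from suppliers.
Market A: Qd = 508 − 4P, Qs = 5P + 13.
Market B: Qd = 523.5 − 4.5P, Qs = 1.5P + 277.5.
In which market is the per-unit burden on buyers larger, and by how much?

Market A: pre-tax P* = $55, Q* = 288; post-tax Q = 208; per-unit burden on buyers = $20.
Market B: pre-tax P* = $41, Q* = 339; post-tax Q = 298.5; per-unit burden on buyers = $9.
Difference: $20 vs $9 → market A is larger by $11.

Market A, by $11.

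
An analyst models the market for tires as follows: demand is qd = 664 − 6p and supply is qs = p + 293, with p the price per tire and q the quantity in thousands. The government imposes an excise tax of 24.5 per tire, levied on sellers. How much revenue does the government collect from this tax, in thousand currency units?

Tax revenue = 7962.5 thousand.

Without the tax, 664 − 6p = p + 293 gives 7p = 371, so p* = 53 and q* = 346.
With the tax collected from sellers, supply shifts: qs = (p − 24.5) + 293.
Solving gives q = 325 with buyers paying 56.5 and sellers receiving 32 (the 24.5 wedge).
Revenue = t · Q = 24.5 · 325 = 7962.5.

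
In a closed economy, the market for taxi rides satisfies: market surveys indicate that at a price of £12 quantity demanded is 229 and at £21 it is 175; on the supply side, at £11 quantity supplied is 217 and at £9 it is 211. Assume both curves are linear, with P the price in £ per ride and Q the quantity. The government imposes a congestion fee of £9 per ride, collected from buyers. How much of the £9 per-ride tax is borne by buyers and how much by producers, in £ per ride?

Demand slope: (175 − 229)/(21 − 12) = -6, so Qd = 301 − 6P.
Supply slope: (211 − 217)/(9 − 11) = 3, so Qs = 3P + 184.
Without the tax, 301 − 6P = 3P + 184 gives 9P = 117, so P* = £13 and Q* = 223.
With the tax collected from buyers, demand (in seller-price terms) shifts: Qd = 301 − 6(P + 9).
Solving gives Q = 205 with buyers paying £16 and producers receiving £7 (the £9 wedge).
Burden on buyers: £3; on producers: £6. (They sum to £9.)

Buyers bear £3 per ride; producers bear £6 per ride.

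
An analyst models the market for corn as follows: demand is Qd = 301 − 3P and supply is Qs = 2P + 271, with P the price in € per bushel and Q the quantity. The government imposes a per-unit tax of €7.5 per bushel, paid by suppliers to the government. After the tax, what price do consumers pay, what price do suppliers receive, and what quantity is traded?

Consumers pay €9; suppliers receive €1.5; quantity = 274.

Before the tax: set 301 − 3P = 2P + 271 → P* = €6, Q* = 283.
With the tax collected from suppliers, supply shifts: Qs = 2(P − 7.5) + 271.
New equilibrium: consumers pay €9, suppliers receive €1.5, Q = 274. (Wedge: Pb − Ps = 7.5.)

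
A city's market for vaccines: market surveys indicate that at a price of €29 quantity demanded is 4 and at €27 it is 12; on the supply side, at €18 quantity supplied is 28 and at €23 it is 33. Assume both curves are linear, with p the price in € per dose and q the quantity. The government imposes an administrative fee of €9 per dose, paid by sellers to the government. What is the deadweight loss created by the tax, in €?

Deadweight loss = €32.4.

Demand slope: (12 − 4)/(27 − 29) = -4, so qd = 120 − 4p.
Supply slope: (33 − 28)/(23 − 18) = 1, so qs = p + 10.
Without the tax, 120 − 4p = p + 10 gives 5p = 110, so p* = €22 and q* = 32.
With the tax collected from sellers, supply shifts: qs = (p − 9) + 10.
New equilibrium: buyers pay €23.8, sellers receive €14.8, q = 24.8. (Wedge: pb − ps = 9.)
Quantity falls by |ΔQ| = |32 − 24.8| = 7.2.
DWL = ½ · t · |ΔQ| = ½ · 9 · 7.2 = €32.4.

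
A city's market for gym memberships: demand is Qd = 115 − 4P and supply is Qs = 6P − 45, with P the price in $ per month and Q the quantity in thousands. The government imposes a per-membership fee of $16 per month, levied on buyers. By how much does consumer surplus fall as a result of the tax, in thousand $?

Without the tax, 115 − 4P = 6P − 45 gives 10P = 160, so P* = $16 and Q* = 51.
With the tax collected from buyers, demand (in seller-price terms) shifts: Qd = 115 − 4(P + 16).
New equilibrium: buyers pay $25.6, suppliers receive $9.6, Q = 12.6. (Wedge: Pb − Ps = 16.)
ΔCS is the trapezoid between Q = 12.6 and Q = 51 of height $9.6: ½ · (51 + 12.6) · 9.6 = $305.28.

Consumer surplus falls by $305.28 thousand.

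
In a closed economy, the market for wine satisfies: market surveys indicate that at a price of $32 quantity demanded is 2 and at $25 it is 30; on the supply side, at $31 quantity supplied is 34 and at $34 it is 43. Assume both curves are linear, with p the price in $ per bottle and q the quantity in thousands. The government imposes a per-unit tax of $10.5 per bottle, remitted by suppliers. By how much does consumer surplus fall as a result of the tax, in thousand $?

Consumer surplus falls by $58.5 thousand.

Demand slope: (30 − 2)/(25 − 32) = -4, so qd = 130 − 4p.
Supply slope: (43 − 34)/(34 − 31) = 3, so qs = 3p − 59.
Without the tax, 130 − 4p = 3p − 59 gives 7p = 189, so p* = $27 and q* = 22.
With the tax collected from suppliers, supply shifts: qs = 3(p − 10.5) − 59.
Solving gives q = 4 with consumers paying $31.5 and suppliers receiving $21 (the $10.5 wedge).
ΔCS is the trapezoid between Q = 4 and Q = 22 of height $4.5: ½ · (22 + 4) · 4.5 = $58.5.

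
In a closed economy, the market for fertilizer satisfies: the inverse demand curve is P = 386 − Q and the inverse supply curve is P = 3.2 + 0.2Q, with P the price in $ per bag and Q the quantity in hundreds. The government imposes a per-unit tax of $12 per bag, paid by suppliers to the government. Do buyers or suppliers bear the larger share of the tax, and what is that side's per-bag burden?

Rewrite in direct form: Qd = 386 − P and Qs = 5P − 16.
Before the tax: set 386 − P = 5P − 16 → P* = $67, Q* = 319.
With the tax collected from suppliers, supply shifts: Qs = 5(P − 12) − 16.
New equilibrium: buyers pay $77, suppliers receive $65, Q = 309. (Wedge: Pb − Ps = 12.)
Per-bag burden: buyers $10, suppliers $2.
Buyers take the larger share because demand is less price-elastic here (demand slope 1 vs supply slope 5).

Buyers bear the larger share: $10 per bag.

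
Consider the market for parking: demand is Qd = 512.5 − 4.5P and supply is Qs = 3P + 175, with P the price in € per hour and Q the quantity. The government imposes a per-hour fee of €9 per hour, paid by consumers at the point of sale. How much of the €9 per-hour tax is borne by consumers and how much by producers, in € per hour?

Before the tax: set 512.5 − 4.5P = 3P + 175 → P* = €45, Q* = 310.
With the tax collected from consumers, demand (in seller-price terms) shifts: Qd = 512.5 − 4.5(P + 9).
New equilibrium: consumers pay €48.6, producers receive €39.6, Q = 293.8. (Wedge: Pb − Ps = 9.)
Burden on consumers: €3.6; on producers: €5.4. (They sum to €9.)

Consumers bear €3.6 per hour; producers bear €5.4 per hour.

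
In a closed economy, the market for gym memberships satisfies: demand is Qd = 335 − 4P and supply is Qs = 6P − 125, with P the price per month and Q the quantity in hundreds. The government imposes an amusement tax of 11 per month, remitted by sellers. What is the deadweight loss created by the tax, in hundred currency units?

Without the tax, 335 − 4P = 6P − 125 gives 10P = 460, so P* = 46 and Q* = 151.
With the tax collected from sellers, supply shifts: Qs = 6(P − 11) − 125.
New equilibrium: buyers pay 52.6, sellers receive 41.6, Q = 124.6. (Wedge: Pb − Ps = 11.)
Quantity falls by |ΔQ| = |151 − 124.6| = 26.4.
DWL = ½ · t · |ΔQ| = ½ · 11 · 26.4 = 145.2.

Deadweight loss = 145.2 hundred.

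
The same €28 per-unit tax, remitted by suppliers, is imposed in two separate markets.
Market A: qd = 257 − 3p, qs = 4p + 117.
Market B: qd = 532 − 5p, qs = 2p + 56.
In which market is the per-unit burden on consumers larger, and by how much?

Market A: pre-tax p* = €20, q* = 197; post-tax q = 149; per-unit burden on consumers = €16.
Market B: pre-tax p* = €68, q* = 192; post-tax q = 152; per-unit burden on consumers = €8.
Difference: €16 vs €8 → market A is larger by €8.

Market A, by €8.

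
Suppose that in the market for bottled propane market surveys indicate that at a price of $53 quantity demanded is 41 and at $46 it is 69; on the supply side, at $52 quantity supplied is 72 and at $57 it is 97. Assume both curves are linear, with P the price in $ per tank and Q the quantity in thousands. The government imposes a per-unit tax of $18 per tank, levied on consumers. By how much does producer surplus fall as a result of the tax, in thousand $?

Producer surplus falls by $296 thousand.

Demand slope: (69 − 41)/(46 − 53) = -4, so Qd = 253 − 4P.
Supply slope: (97 − 72)/(57 − 52) = 5, so Qs = 5P − 188.
Before the tax: set 253 − 4P = 5P − 188 → P* = $49, Q* = 57.
With the tax collected from consumers, demand (in seller-price terms) shifts: Qd = 253 − 4(P + 18).
Solving gives Q = 17 with consumers paying $59 and sellers receiving $41 (the $18 wedge).
ΔPS is the trapezoid between Q = 17 and Q = 57 of height $8: ½ · (57 + 17) · 8 = $296.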